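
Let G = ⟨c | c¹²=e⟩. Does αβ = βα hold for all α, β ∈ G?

G has a single generator, so G is cyclic and hence abelian.

Answer: Yes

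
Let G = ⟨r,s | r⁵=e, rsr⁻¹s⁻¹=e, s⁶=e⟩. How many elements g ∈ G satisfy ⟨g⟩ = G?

G is cyclic of order 30. An element generates G iff its order is 30, and a cyclic group of order 30 has exactly φ(30) = 8 such elements.

Answer: 8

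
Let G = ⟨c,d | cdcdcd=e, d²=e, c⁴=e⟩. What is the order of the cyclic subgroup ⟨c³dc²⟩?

|⟨c³dc²⟩| equals the order of c³dc². Compute successive powers until reaching e:
  (c³dc²)¹ = c³dc², (c³dc²)² = c²dc, (c³dc²)³ = e.
The smallest positive k with (c³dc²)ᵏ = e is 3, so |⟨c³dc²⟩| = 3.

Answer: 3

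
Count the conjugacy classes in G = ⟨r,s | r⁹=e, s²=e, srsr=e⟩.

The conjugacy classes (representative and size) are:
  [e] (size 1), [r⁸] (size 2), [r⁷] (size 2), [r⁶] (size 2), [r⁵] (size 2), [r⁴s] (size 9).
Class equation: 1 + 2 + 2 + 2 + 2 + 9 = 18 = |G|. So G has 6 conjugacy classes.

Answer: 6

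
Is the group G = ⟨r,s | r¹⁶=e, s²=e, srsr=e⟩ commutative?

r·s = rs but s·r = r¹⁵s, so r·s ≠ s·r and G is not abelian.

Answer: No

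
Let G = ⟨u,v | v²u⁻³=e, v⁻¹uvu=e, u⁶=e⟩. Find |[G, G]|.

G' = [G, G] is generated by all commutators. The generator-pair commutators are: [u, v] = u².
The subgroup they normally generate is {e, u², u⁴}, of order 3.
Check: |G/G'| = 12/3 = 4 is the order of the abelianisation.

Answer: 3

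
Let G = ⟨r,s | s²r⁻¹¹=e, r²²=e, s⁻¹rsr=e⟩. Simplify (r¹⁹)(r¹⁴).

Compute (r¹⁹) · (r¹⁴) by multiplying left to right and reducing via the relations at each step:
  (r¹⁹) · r¹⁴ = r¹¹

Answer: r¹¹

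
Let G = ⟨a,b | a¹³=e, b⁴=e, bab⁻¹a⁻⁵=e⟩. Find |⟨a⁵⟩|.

|⟨a⁵⟩| equals the order of a⁵. Compute successive powers until reaching e:
  (a⁵)¹ = a⁵, (a⁵)² = a¹⁰, (a⁵)³ = a², (a⁵)⁴ = a⁷, (a⁵)⁵ = a¹², (a⁵)⁶ = a⁴, (a⁵)⁷ = a⁹, (a⁵)⁸ = a, (a⁵)⁹ = a⁶, (a⁵)¹⁰ = a¹¹, (a⁵)¹¹ = a³, (a⁵)¹² = a⁸, (a⁵)¹³ = e.
The smallest positive k with (a⁵)ᵏ = e is 13, so |⟨a⁵⟩| = 13.

Answer: 13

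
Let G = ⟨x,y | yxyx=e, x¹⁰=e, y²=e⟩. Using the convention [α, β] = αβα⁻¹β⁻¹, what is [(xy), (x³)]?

[(xy), (x³)] = (xy)·(x³)·(xy)⁻¹·(x³)⁻¹.
  (xy) · (x³) = x⁸y
  (x⁸y) · (xy) = x⁷
  (x⁷) · (x⁷) = x⁴

Answer: x⁴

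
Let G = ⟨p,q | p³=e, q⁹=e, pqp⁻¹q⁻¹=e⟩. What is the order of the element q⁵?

Compute successive powers until reaching e:
  (q⁵)¹ = q⁵, (q⁵)² = q, (q⁵)³ = q⁶, (q⁵)⁴ = q², (q⁵)⁵ = q⁷, (q⁵)⁶ = q³, (q⁵)⁷ = q⁸, (q⁵)⁸ = q⁴, (q⁵)⁹ = e.
The smallest positive k with (q⁵)ᵏ = e is 9.

Answer: 9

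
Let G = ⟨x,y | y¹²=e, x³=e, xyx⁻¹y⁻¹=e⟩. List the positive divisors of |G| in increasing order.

|G| = 36 = 2² · 3². By Lagrange's theorem the order of any subgroup divides 36; the divisors of 36 are 1, 2, 3, 4, 6, 9, 12, 18, 36.

Answer: 1, 2, 3, 4, 6, 9, 12, 18, 36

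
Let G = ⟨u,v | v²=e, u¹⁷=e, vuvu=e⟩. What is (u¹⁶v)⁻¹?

The order of (u¹⁶v) is 2 (smallest k with (u¹⁶v)ᵏ = e), so (u¹⁶v)⁻¹ = (u¹⁶v)¹ = u¹⁶v.
Check: (u¹⁶v) · (u¹⁶v) → (u¹⁶v) · u¹⁶ = v;   v · v = e, giving e as required.

Answer: u¹⁶v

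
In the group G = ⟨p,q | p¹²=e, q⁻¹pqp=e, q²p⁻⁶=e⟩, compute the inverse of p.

The order of p is 12 (smallest k with pᵏ = e), so p⁻¹ = p¹¹ = p¹¹.
Check: p · (p¹¹) → p · p¹¹ = e, giving e as required.

Answer: p¹¹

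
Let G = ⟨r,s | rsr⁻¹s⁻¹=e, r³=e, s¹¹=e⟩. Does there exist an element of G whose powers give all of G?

|G| = 33. The element rs has order 33 (its powers give 33 distinct elements), so ⟨rs⟩ = G and G is cyclic.

Answer: Yes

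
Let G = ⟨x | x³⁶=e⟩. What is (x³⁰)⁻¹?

The order of (x³⁰) is 6 (smallest k with (x³⁰)ᵏ = e), so (x³⁰)⁻¹ = (x³⁰)⁵ = x⁶.
Check: (x³⁰) · (x⁶) → (x³⁰) · x⁶ = e, giving e as required.

Answer: x⁶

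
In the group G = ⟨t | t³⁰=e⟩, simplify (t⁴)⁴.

Compute successive powers of (t⁴), reducing at each step:
  (t⁴)²: (t⁴) · t⁴ = t⁸
  (t⁴)³: (t⁸) · t⁴ = t¹²
  (t⁴)⁴: (t¹²) · t⁴ = t¹⁶

Answer: t¹⁶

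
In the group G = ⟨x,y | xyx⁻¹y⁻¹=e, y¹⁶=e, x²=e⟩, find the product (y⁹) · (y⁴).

Compute (y⁹) · (y⁴) by multiplying left to right and reducing via the relations at each step:
  (y⁹) · y⁴ = y¹³

Answer: y¹³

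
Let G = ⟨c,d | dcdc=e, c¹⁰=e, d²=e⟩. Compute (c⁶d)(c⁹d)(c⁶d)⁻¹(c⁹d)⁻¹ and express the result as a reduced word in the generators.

[(c⁶d), (c⁹d)] = (c⁶d)·(c⁹d)·(c⁶d)⁻¹·(c⁹d)⁻¹.
  (c⁶d) · (c⁹d) = c⁷
  (c⁷) · (c⁶d) = c³d
  (c³d) · (c⁹d) = c⁴

Answer: c⁴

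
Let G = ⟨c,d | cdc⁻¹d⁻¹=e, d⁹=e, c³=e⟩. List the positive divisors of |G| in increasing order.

|G| = 27 = 3³. By Lagrange's theorem the order of any subgroup divides 27; the divisors of 27 are 1, 3, 9, 27.

Answer: 1, 3, 9, 27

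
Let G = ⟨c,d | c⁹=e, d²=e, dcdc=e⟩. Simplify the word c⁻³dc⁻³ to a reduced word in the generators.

Multiply left to right, reducing at each step:
  (c⁶) · d = c⁶d
  (c⁶d) · c⁻³ = d

Answer: d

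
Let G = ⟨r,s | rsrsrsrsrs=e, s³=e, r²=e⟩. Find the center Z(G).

An element z ∈ Z(G) iff z commutes with every generator.
For example e is central: e·r = r = r·e; e·s = s = s·e.
Whereas r ∉ Z(G) since r·s = rs ≠ sr = s·r.
Checking each of the 60 elements this way gives Z(G) = {e}, of order 1.

Answer: {e}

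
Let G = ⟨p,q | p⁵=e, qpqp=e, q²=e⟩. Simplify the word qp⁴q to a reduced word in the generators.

Multiply left to right, reducing at each step:
  q · p⁴ = pq
  (pq) · q = p

Answer: p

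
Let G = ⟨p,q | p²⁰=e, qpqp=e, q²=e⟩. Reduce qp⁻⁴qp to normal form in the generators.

Multiply left to right, reducing at each step:
  q · p⁻⁴ = p⁴q
  (p⁴q) · q = p⁴
  (p⁴) · p = p⁵

Answer: p⁵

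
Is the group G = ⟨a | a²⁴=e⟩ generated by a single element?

|G| = 24. The element a has order 24 (its powers give 24 distinct elements), so ⟨a⟩ = G and G is cyclic.

Answer: Yes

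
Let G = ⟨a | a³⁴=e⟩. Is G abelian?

G has a single generator, so G is cyclic and hence abelian.

Answer: Yes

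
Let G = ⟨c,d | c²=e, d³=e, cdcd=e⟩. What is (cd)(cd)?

Compute (cd) · (cd) by multiplying left to right and reducing via the relations at each step:
  (cd) · c = d²
  (d²) · d = e

Answer: e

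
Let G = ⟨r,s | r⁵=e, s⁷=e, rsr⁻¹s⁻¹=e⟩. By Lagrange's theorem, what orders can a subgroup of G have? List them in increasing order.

|G| = 35 = 5 · 7. By Lagrange's theorem the order of any subgroup divides 35; the divisors of 35 are 1, 5, 7, 35.

Answer: 1, 5, 7, 35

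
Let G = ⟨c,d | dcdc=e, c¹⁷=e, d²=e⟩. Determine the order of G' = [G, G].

G' = [G, G] is generated by all commutators. The generator-pair commutators are: [c, d] = c².
The subgroup they normally generate is {e, c, c², c³, c⁴, c⁵, c⁶, c⁷, c⁸, c⁹, c¹⁰, c¹¹, c¹², c¹³, c¹⁴, c¹⁵, c¹⁶}, of order 17.
Check: |G/G'| = 34/17 = 2 is the order of the abelianisation.

Answer: 17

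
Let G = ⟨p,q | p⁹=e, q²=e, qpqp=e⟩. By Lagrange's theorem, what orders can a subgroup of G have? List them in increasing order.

|G| = 18 = 2 · 3². By Lagrange's theorem the order of any subgroup divides 18; the divisors of 18 are 1, 2, 3, 6, 9, 18.

Answer: 1, 2, 3, 6, 9, 18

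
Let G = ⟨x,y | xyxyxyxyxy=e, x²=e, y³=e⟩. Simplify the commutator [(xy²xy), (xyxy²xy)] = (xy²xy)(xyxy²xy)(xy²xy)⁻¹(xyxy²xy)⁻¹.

[(xy²xy), (xyxy²xy)] = (xy²xy)·(xyxy²xy)·(xy²xy)⁻¹·(xyxy²xy)⁻¹.
  (xy²xy) · (xyxy²xy) = xyxy²xyxy
  (xyxy²xyxy) · (y²xyx) = xy²xyxy
  (xy²xyxy) · (y²xyxy²x) = yxy

Answer: yxy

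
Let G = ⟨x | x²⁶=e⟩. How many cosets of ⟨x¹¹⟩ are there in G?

First find ord(x¹¹) by computing successive powers:
  (x¹¹)¹ = x¹¹, (x¹¹)² = x²², (x¹¹)³ = x⁷, (x¹¹)⁴ = x¹⁸, (x¹¹)⁵ = x³, (x¹¹)⁶ = x¹⁴, (x¹¹)⁷ = x²⁵, (x¹¹)⁸ = x¹⁰, (x¹¹)⁹ = x²¹, (x¹¹)¹⁰ = x⁶, (x¹¹)¹¹ = x¹⁷, (x¹¹)¹² = x², (x¹¹)¹³ = x¹³, (x¹¹)¹⁴ = x²⁴, (x¹¹)¹⁵ = x⁹, (x¹¹)¹⁶ = x²⁰, (x¹¹)¹⁷ = x⁵, (x¹¹)¹⁸ = x¹⁶, (x¹¹)¹⁹ = x, (x¹¹)²⁰ = x¹², (x¹¹)²¹ = x²³, (x¹¹)²² = x⁸, (x¹¹)²³ = x¹⁹, (x¹¹)²⁴ = x⁴, (x¹¹)²⁵ = x¹⁵, (x¹¹)²⁶ = e.
So |⟨x¹¹⟩| = ord(x¹¹) = 26. With |G| = 26, by Lagrange [G : ⟨x¹¹⟩] = 26/26 = 1.

Answer: 1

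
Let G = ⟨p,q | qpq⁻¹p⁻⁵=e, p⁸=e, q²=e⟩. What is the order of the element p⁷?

Compute successive powers until reaching e:
  (p⁷)¹ = p⁷, (p⁷)² = p⁶, (p⁷)³ = p⁵, (p⁷)⁴ = p⁴, (p⁷)⁵ = p³, (p⁷)⁶ = p², (p⁷)⁷ = p, (p⁷)⁸ = e.
The smallest positive k with (p⁷)ᵏ = e is 8.

Answer: 8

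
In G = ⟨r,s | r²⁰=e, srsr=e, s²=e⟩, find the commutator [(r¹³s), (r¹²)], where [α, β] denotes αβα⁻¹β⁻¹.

[(r¹³s), (r¹²)] = (r¹³s)·(r¹²)·(r¹³s)⁻¹·(r¹²)⁻¹.
  (r¹³s) · (r¹²) = rs
  (rs) · (r¹³s) = r⁸
  (r⁸) · (r⁸) = r¹⁶

Answer: r¹⁶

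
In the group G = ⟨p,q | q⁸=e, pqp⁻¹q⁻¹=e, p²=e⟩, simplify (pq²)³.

Compute successive powers of (pq²), reducing at each step:
  (pq²)²: (pq²) · p = q²;   (q²) · q² = q⁴
  (pq²)³: (q⁴) · p = pq⁴;   (pq⁴) · q² = pq⁶

Answer: pq⁶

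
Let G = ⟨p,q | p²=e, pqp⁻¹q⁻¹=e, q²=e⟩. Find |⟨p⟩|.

|⟨p⟩| equals the order of p. Compute successive powers until reaching e:
  p¹ = p, p² = e.
The smallest positive k with pᵏ = e is 2, so |⟨p⟩| = 2.

Answer: 2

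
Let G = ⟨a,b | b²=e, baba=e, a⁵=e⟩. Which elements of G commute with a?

⟨a⟩ ⊆ C_G(a) since powers of a commute with a; so |C_G(a)| ≥ |⟨a⟩| = 5.
By orbit–stabilizer, |C_G(a)| = |G| / |conj. class of a| = 10 / 2 = 5.
The 5 elements commuting with a are {e, a, a², a³, a⁴}.

Answer: {e, a, a², a³, a⁴}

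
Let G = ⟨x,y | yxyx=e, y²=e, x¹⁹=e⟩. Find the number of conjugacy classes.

The conjugacy classes (representative and size) are:
  [e] (size 1), [x¹⁸] (size 2), [x²] (size 2), [x¹⁶] (size 2), [x⁴] (size 2), [x¹⁴] (size 2), [x¹³] (size 2), [x¹²] (size 2), [x⁸] (size 2), [x⁹] (size 2), [y] (size 19).
Class equation: 1 + 2 + 2 + 2 + 2 + 2 + 2 + 2 + 2 + 2 + 19 = 38 = |G|. So G has 11 conjugacy classes.

Answer: 11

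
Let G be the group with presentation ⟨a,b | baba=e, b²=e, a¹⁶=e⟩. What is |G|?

Enumerate words in the generators, reducing via the relations: the distinct elements are
  {a, b, e, ab, a², a³, a⁴, a⁵, a⁶, a⁷, a⁸, a⁹, a²b, a³b, a¹², a¹³, a¹¹, a¹⁰, a¹⁴, a¹⁵, a⁴b, a⁵b, a⁶b, a⁷b, a⁸b, a⁹b, a¹²b, a¹³b, a¹¹b, a¹⁰b, a¹⁴b, a¹⁵b}.
No further products give new elements, so |G| = 32.

Answer: 32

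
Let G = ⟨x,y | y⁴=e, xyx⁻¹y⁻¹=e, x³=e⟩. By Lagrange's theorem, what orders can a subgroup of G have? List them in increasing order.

|G| = 12 = 2² · 3. By Lagrange's theorem the order of any subgroup divides 12; the divisors of 12 are 1, 2, 3, 4, 6, 12.

Answer: 1, 2, 3, 4, 6, 12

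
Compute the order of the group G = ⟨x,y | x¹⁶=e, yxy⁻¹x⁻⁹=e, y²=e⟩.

Enumerate words in the generators, reducing via the relations: the distinct elements are
  {e, x, y, xy, x², x³, x⁴, x⁵, x⁶, x⁷, x⁸, x⁹, x²y, x³y, x¹², x¹³, x¹¹, x¹⁰, x¹⁴, x¹⁵, x⁴y, x⁵y, x⁶y, x⁷y, x⁸y, x⁹y, x¹²y, x¹³y, x¹¹y, x¹⁰y, x¹⁴y, x¹⁵y}.
No further products give new elements, so |G| = 32.

Answer: 32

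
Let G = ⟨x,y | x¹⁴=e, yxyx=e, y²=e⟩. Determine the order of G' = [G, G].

G' = [G, G] is generated by all commutators. The generator-pair commutators are: [x, y] = x².
The subgroup they normally generate is {e, x², x⁴, x⁶, x⁸, x¹⁰, x¹²}, of order 7.
Check: |G/G'| = 28/7 = 4 is the order of the abelianisation.

Answer: 7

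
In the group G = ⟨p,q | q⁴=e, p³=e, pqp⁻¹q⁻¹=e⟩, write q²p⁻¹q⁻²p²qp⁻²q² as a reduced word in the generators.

Multiply left to right, reducing at each step:
  (q²) · p⁻¹ = p²q²
  (p²q²) · q⁻² = p²
  (p²) · p² = p
  p · q = pq
  (pq) · p⁻² = p²q
  (p²q) · q² = p²q³

Answer: p²q³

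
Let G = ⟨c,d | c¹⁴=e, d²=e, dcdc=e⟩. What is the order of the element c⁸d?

Compute successive powers until reaching e:
  (c⁸d)¹ = c⁸d, (c⁸d)² = e.
The smallest positive k with (c⁸d)ᵏ = e is 2.

Answer: 2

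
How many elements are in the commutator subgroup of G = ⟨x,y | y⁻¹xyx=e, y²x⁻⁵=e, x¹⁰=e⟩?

G' = [G, G] is generated by all commutators. The generator-pair commutators are: [x, y] = x².
The subgroup they normally generate is {e, x², x⁴, x⁶, x⁸}, of order 5.
Check: |G/G'| = 20/5 = 4 is the order of the abelianisation.

Answer: 5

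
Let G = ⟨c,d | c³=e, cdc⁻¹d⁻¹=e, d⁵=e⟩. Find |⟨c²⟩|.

|⟨c²⟩| equals the order of c². Compute successive powers until reaching e:
  (c²)¹ = c², (c²)² = c, (c²)³ = e.
The smallest positive k with (c²)ᵏ = e is 3, so |⟨c²⟩| = 3.

Answer: 3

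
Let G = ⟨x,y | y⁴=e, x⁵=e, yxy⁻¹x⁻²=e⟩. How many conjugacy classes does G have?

The conjugacy classes (representative and size) are:
  [e] (size 1), [x⁴] (size 4), [x²y] (size 5), [y²] (size 5), [x³y³] (size 5).
Class equation: 1 + 4 + 5 + 5 + 5 = 20 = |G|. So G has 5 conjugacy classes.

Answer: 5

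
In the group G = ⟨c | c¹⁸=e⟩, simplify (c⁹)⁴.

Compute successive powers of (c⁹), reducing at each step:
  (c⁹)²: (c⁹) · c⁹ = e
  (c⁹)³: e · c⁹ = c⁹
  (c⁹)⁴: (c⁹) · c⁹ = e

Answer: e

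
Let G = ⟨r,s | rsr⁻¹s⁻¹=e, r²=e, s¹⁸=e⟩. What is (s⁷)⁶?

Compute successive powers of (s⁷), reducing at each step:
  (s⁷)²: (s⁷) · s⁷ = s¹⁴
  (s⁷)³: (s¹⁴) · s⁷ = s³
  (s⁷)⁴: (s³) · s⁷ = s¹⁰
  (s⁷)⁵: (s¹⁰) · s⁷ = s¹⁷
  (s⁷)⁶: (s¹⁷) · s⁷ = s⁶

Answer: s⁶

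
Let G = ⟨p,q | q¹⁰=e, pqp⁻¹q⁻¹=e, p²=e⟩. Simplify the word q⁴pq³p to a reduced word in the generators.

Multiply left to right, reducing at each step:
  (q⁴) · p = pq⁴
  (pq⁴) · q³ = pq⁷
  (pq⁷) · p = q⁷

Answer: q⁷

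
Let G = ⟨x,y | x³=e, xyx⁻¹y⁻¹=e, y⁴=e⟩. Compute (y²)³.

Compute successive powers of (y²), reducing at each step:
  (y²)²: (y²) · y² = e
  (y²)³: e · y² = y²

Answer: y²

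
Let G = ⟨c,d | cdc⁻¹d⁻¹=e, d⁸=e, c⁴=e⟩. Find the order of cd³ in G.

Compute successive powers until reaching e:
  (cd³)¹ = cd³, (cd³)² = c²d⁶, (cd³)³ = c³d, (cd³)⁴ = d⁴, (cd³)⁵ = cd⁷, (cd³)⁶ = c²d², (cd³)⁷ = c³d⁵, (cd³)⁸ = e.
The smallest positive k with (cd³)ᵏ = e is 8.

Answer: 8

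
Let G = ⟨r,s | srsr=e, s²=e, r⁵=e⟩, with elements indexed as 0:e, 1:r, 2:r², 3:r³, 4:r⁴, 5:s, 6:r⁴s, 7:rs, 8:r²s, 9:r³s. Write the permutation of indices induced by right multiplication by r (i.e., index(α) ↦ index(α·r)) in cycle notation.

(0 1 2 3 4)(5 6 9 8 7)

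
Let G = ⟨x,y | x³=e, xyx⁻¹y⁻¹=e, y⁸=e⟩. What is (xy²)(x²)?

Compute (xy²) · (x²) by multiplying left to right and reducing via the relations at each step:
  (xy²) · x² = y²

Answer: y²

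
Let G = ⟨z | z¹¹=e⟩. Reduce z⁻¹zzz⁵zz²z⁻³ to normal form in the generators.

Multiply left to right, reducing at each step:
  (z¹⁰) · z = e
  e · z = z
  z · z⁵ = z⁶
  (z⁶) · z = z⁷
  (z⁷) · z² = z⁹
  (z⁹) · z⁻³ = z⁶

Answer: z⁶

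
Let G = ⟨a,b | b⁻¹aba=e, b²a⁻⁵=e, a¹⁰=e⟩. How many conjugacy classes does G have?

The conjugacy classes (representative and size) are:
  [e] (size 1), [a] (size 2), [a⁸] (size 2), [a⁷] (size 2), [a⁴] (size 2), [a⁵] (size 1), [a⁴b] (size 5), [a²b⁻¹] (size 5).
Class equation: 1 + 2 + 2 + 2 + 2 + 1 + 5 + 5 = 20 = |G|. So G has 8 conjugacy classes.

Answer: 8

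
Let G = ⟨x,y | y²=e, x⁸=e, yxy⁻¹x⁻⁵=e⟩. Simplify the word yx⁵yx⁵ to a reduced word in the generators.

Multiply left to right, reducing at each step:
  y · x⁵ = xy
  (xy) · y = x
  x · x⁵ = x⁶

Answer: x⁶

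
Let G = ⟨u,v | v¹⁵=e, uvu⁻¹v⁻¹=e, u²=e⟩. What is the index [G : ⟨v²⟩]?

First find ord(v²) by computing successive powers:
  (v²)¹ = v², (v²)² = v⁴, (v²)³ = v⁶, (v²)⁴ = v⁸, (v²)⁵ = v¹⁰, (v²)⁶ = v¹², (v²)⁷ = v¹⁴, (v²)⁸ = v, (v²)⁹ = v³, (v²)¹⁰ = v⁵, (v²)¹¹ = v⁷, (v²)¹² = v⁹, (v²)¹³ = v¹¹, (v²)¹⁴ = v¹³, (v²)¹⁵ = e.
So |⟨v²⟩| = ord(v²) = 15. With |G| = 30, by Lagrange [G : ⟨v²⟩] = 30/15 = 2.

Answer: 2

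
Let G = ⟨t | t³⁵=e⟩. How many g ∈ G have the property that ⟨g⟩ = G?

G is cyclic of order 35. An element generates G iff its order is 35, and a cyclic group of order 35 has exactly φ(35) = 24 such elements.

Answer: 24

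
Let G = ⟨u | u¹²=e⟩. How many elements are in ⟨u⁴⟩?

|⟨u⁴⟩| equals the order of u⁴. Compute successive powers until reaching e:
  (u⁴)¹ = u⁴, (u⁴)² = u⁸, (u⁴)³ = e.
The smallest positive k with (u⁴)ᵏ = e is 3, so |⟨u⁴⟩| = 3.

Answer: 3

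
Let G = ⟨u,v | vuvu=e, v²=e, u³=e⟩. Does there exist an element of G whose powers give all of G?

Every cyclic group is abelian. But u·v = uv while v·u = u²v, so u·v ≠ v·u and G is not abelian. Hence G is not cyclic.

Answer: No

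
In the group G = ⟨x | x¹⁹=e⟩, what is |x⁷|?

Compute successive powers until reaching e:
  (x⁷)¹ = x⁷, (x⁷)² = x¹⁴, (x⁷)³ = x², (x⁷)⁴ = x⁹, (x⁷)⁵ = x¹⁶, (x⁷)⁶ = x⁴, (x⁷)⁷ = x¹¹, (x⁷)⁸ = x¹⁸, (x⁷)⁹ = x⁶, (x⁷)¹⁰ = x¹³, (x⁷)¹¹ = x, (x⁷)¹² = x⁸, (x⁷)¹³ = x¹⁵, (x⁷)¹⁴ = x³, (x⁷)¹⁵ = x¹⁰, (x⁷)¹⁶ = x¹⁷, (x⁷)¹⁷ = x⁵, (x⁷)¹⁸ = x¹², (x⁷)¹⁹ = e.
The smallest positive k with (x⁷)ᵏ = e is 19.

Answer: 19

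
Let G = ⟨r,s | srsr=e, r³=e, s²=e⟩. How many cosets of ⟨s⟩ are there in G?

First find ord(s) by computing successive powers:
  s¹ = s, s² = e.
So |⟨s⟩| = ord(s) = 2. With |G| = 6, by Lagrange [G : ⟨s⟩] = 6/2 = 3.

Answer: 3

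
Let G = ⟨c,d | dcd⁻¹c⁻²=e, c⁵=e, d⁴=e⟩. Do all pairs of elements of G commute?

c·d = cd but d·c = c²d, so c·d ≠ d·c and G is not abelian.

Answer: No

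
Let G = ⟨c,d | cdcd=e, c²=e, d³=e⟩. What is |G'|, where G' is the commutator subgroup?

G' = [G, G] is generated by all commutators. The generator-pair commutators are: [c, d] = d.
The subgroup they normally generate is {e, d, d²}, of order 3.
Check: |G/G'| = 6/3 = 2 is the order of the abelianisation.

Answer: 3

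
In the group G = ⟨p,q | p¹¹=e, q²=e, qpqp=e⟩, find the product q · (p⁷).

Compute q · (p⁷) by multiplying left to right and reducing via the relations at each step:
  q · p⁷ = p⁴q

Answer: p⁴q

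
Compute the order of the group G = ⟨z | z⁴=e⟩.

G is generated by a single element, so G is cyclic. The relator gives z⁴ = e and no smaller power is forced to be e, so the 4 powers {e, z, z², z³} are distinct. Hence |G| = 4.

Answer: 4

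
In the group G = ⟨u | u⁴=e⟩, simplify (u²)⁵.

Compute successive powers of (u²), reducing at each step:
  (u²)²: (u²) · u² = e
  (u²)³: e · u² = u²
  (u²)⁴: (u²) · u² = e
  (u²)⁵: e · u² = u²

Answer: u²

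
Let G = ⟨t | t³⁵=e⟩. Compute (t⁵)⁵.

Compute successive powers of (t⁵), reducing at each step:
  (t⁵)²: (t⁵) · t⁵ = t¹⁰
  (t⁵)³: (t¹⁰) · t⁵ = t¹⁵
  (t⁵)⁴: (t¹⁵) · t⁵ = t²⁰
  (t⁵)⁵: (t²⁰) · t⁵ = t²⁵

Answer: t²⁵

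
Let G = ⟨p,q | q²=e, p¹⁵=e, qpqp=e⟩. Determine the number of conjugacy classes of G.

The conjugacy classes (representative and size) are:
  [e] (size 1), [p¹⁴] (size 2), [p²] (size 2), [p³] (size 2), [p⁴] (size 2), [p¹⁰] (size 2), [p⁹] (size 2), [p⁷] (size 2), [p¹³q] (size 15).
Class equation: 1 + 2 + 2 + 2 + 2 + 2 + 2 + 2 + 15 = 30 = |G|. So G has 9 conjugacy classes.

Answer: 9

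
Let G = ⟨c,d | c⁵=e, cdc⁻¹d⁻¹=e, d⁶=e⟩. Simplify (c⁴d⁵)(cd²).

Compute (c⁴d⁵) · (cd²) by multiplying left to right and reducing via the relations at each step:
  (c⁴d⁵) · c = d⁵
  (d⁵) · d² = d

Answer: d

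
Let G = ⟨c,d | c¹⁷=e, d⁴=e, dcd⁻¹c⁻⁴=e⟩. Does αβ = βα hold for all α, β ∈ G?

c·d = cd but d·c = c⁴d, so c·d ≠ d·c and G is not abelian.

Answer: No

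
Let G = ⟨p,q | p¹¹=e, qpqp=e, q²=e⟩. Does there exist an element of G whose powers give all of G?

Every cyclic group is abelian. But p·q = pq while q·p = p¹⁰q, so p·q ≠ q·p and G is not abelian. Hence G is not cyclic.

Answer: No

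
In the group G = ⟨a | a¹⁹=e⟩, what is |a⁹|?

Compute successive powers until reaching e:
  (a⁹)¹ = a⁹, (a⁹)² = a¹⁸, (a⁹)³ = a⁸, (a⁹)⁴ = a¹⁷, (a⁹)⁵ = a⁷, (a⁹)⁶ = a¹⁶, (a⁹)⁷ = a⁶, (a⁹)⁸ = a¹⁵, (a⁹)⁹ = a⁵, (a⁹)¹⁰ = a¹⁴, (a⁹)¹¹ = a⁴, (a⁹)¹² = a¹³, (a⁹)¹³ = a³, (a⁹)¹⁴ = a¹², (a⁹)¹⁵ = a², (a⁹)¹⁶ = a¹¹, (a⁹)¹⁷ = a, (a⁹)¹⁸ = a¹⁰, (a⁹)¹⁹ = e.
The smallest positive k with (a⁹)ᵏ = e is 19.

Answer: 19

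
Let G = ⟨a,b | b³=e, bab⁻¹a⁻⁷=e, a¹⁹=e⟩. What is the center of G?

An element z ∈ Z(G) iff z commutes with every generator.
For example e is central: e·a = a = a·e; e·b = b = b·e.
Whereas a ∉ Z(G) since a·b = ab ≠ a⁷b = b·a.
Checking each of the 57 elements this way gives Z(G) = {e}, of order 1.

Answer: {e}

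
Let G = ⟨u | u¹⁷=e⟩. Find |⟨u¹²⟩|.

|⟨u¹²⟩| equals the order of u¹². Compute successive powers until reaching e:
  (u¹²)¹ = u¹², (u¹²)² = u⁷, (u¹²)³ = u², (u¹²)⁴ = u¹⁴, (u¹²)⁵ = u⁹, (u¹²)⁶ = u⁴, (u¹²)⁷ = u¹⁶, (u¹²)⁸ = u¹¹, (u¹²)⁹ = u⁶, (u¹²)¹⁰ = u, (u¹²)¹¹ = u¹³, (u¹²)¹² = u⁸, (u¹²)¹³ = u³, (u¹²)¹⁴ = u¹⁵, (u¹²)¹⁵ = u¹⁰, (u¹²)¹⁶ = u⁵, (u¹²)¹⁷ = e.
The smallest positive k with (u¹²)ᵏ = e is 17, so |⟨u¹²⟩| = 17.

Answer: 17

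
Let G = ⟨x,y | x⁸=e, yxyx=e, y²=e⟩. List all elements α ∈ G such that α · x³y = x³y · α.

⟨x³y⟩ ⊆ C_G(x³y) since powers of x³y commute with x³y; so |C_G(x³y)| ≥ |⟨x³y⟩| = 2.
By orbit–stabilizer, |C_G(x³y)| = |G| / |conj. class of x³y| = 16 / 4 = 4.
The 4 elements commuting with x³y are {e, x⁴, x⁷y, x³y}.

Answer: {e, x⁴, x⁷y, x³y}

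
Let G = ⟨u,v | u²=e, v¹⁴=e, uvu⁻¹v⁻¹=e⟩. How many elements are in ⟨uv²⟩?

|⟨uv²⟩| equals the order of uv². Compute successive powers until reaching e:
  (uv²)¹ = uv², (uv²)² = v⁴, (uv²)³ = uv⁶, (uv²)⁴ = v⁸, (uv²)⁵ = uv¹⁰, (uv²)⁶ = v¹², (uv²)⁷ = u, (uv²)⁸ = v², (uv²)⁹ = uv⁴, (uv²)¹⁰ = v⁶, (uv²)¹¹ = uv⁸, (uv²)¹² = v¹⁰, (uv²)¹³ = uv¹², (uv²)¹⁴ = e.
The smallest positive k with (uv²)ᵏ = e is 14, so |⟨uv²⟩| = 14.

Answer: 14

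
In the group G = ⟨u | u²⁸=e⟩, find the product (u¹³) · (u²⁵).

Compute (u¹³) · (u²⁵) by multiplying left to right and reducing via the relations at each step:
  (u¹³) · u²⁵ = u¹⁰

Answer: u¹⁰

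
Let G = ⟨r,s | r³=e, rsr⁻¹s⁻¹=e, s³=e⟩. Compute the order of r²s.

Compute successive powers until reaching e:
  (r²s)¹ = r²s, (r²s)² = rs², (r²s)³ = e.
The smallest positive k with (r²s)ᵏ = e is 3.

Answer: 3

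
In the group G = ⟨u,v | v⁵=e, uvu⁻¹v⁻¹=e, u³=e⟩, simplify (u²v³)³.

Compute successive powers of (u²v³), reducing at each step:
  (u²v³)²: (u²v³) · u² = uv³;   (uv³) · v³ = uv
  (u²v³)³: (uv) · u² = v;   v · v³ = v⁴

Answer: v⁴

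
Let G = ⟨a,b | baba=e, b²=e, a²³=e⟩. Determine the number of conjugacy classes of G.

The conjugacy classes (representative and size) are:
  [e] (size 1), [a] (size 2), [a²¹] (size 2), [a²⁰] (size 2), [a⁴] (size 2), [a¹⁸] (size 2), [a⁶] (size 2), [a¹⁶] (size 2), [a⁸] (size 2), [a⁹] (size 2), [a¹⁰] (size 2), [a¹²] (size 2), [a¹⁸b] (size 23).
Class equation: 1 + 2 + 2 + 2 + 2 + 2 + 2 + 2 + 2 + 2 + 2 + 2 + 23 = 46 = |G|. So G has 13 conjugacy classes.

Answer: 13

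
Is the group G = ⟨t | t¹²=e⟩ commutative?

G has a single generator, so G is cyclic and hence abelian.

Answer: Yes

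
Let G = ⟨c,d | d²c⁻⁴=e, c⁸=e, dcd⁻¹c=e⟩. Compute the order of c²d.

Compute successive powers until reaching e:
  (c²d)¹ = c²d, (c²d)² = c⁴, (c²d)³ = c²d⁻¹, (c²d)⁴ = e.
The smallest positive k with (c²d)ᵏ = e is 4.

Answer: 4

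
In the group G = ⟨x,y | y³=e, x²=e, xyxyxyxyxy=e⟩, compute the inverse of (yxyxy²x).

The order of (yxyxy²x) is 3 (smallest k with (yxyxy²x)ᵏ = e), so (yxyxy²x)⁻¹ = (yxyxy²x)² = xyxy²xy².
Check: (yxyxy²x) · (xyxy²xy²) → (yxyxy²x) · x = yxyxy²;   (yxyxy²) · y = yxyx;   (yxyx) · x = yxy;   (yxy) · y² = yx;   (yx) · x = y;   y · y² = e, giving e as required.

Answer: xyxy²xy²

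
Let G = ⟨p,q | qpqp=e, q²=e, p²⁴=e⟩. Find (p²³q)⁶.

Compute successive powers of (p²³q), reducing at each step:
  (p²³q)²: (p²³q) · p²³ = q;   q · q = e
  (p²³q)³: e · p²³ = p²³;   (p²³) · q = p²³q
  (p²³q)⁴: (p²³q) · p²³ = q;   q · q = e
  (p²³q)⁵: e · p²³ = p²³;   (p²³) · q = p²³q
  (p²³q)⁶: (p²³q) · p²³ = q;   q · q = e

Answer: e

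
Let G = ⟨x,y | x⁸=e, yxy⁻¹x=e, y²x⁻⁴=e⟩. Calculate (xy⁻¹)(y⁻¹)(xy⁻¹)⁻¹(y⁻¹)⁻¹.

[(xy⁻¹), (y⁻¹)] = (xy⁻¹)·(y⁻¹)·(xy⁻¹)⁻¹·(y⁻¹)⁻¹.
  (xy⁻¹) · (y⁻¹) = x⁵
  (x⁵) · (xy) = x²y⁻¹
  (x²y⁻¹) · y = x²

Answer: x²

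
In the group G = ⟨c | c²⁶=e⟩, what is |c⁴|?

Compute successive powers until reaching e:
  (c⁴)¹ = c⁴, (c⁴)² = c⁸, (c⁴)³ = c¹², (c⁴)⁴ = c¹⁶, (c⁴)⁵ = c²⁰, (c⁴)⁶ = c²⁴, (c⁴)⁷ = c², (c⁴)⁸ = c⁶, (c⁴)⁹ = c¹⁰, (c⁴)¹⁰ = c¹⁴, (c⁴)¹¹ = c¹⁸, (c⁴)¹² = c²², (c⁴)¹³ = e.
The smallest positive k with (c⁴)ᵏ = e is 13.

Answer: 13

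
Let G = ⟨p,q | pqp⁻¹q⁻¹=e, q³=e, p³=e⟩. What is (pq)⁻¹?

The order of (pq) is 3 (smallest k with (pq)ᵏ = e), so (pq)⁻¹ = (pq)² = p²q².
Check: (pq) · (p²q²) → (pq) · p² = q;   q · q² = e, giving e as required.

Answer: p²q²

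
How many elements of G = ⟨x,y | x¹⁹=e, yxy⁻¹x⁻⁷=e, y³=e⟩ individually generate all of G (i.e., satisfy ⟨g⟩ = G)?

⟨g⟩ = G would require ord(g) = |G| = 57, but the maximum element order in G is 19 < 57. So G is not cyclic and no single element generates it: the count is 0.

Answer: 0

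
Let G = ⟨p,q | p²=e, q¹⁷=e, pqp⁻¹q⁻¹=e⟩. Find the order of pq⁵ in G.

Compute successive powers until reaching e:
  (pq⁵)¹ = pq⁵, (pq⁵)² = q¹⁰, (pq⁵)³ = pq¹⁵, (pq⁵)⁴ = q³, (pq⁵)⁵ = pq⁸, (pq⁵)⁶ = q¹³, (pq⁵)⁷ = pq, (pq⁵)⁸ = q⁶, (pq⁵)⁹ = pq¹¹, (pq⁵)¹⁰ = q¹⁶, (pq⁵)¹¹ = pq⁴, (pq⁵)¹² = q⁹, (pq⁵)¹³ = pq¹⁴, (pq⁵)¹⁴ = q², (pq⁵)¹⁵ = pq⁷, (pq⁵)¹⁶ = q¹², (pq⁵)¹⁷ = p, (pq⁵)¹⁸ = q⁵, (pq⁵)¹⁹ = pq¹⁰, (pq⁵)²⁰ = q¹⁵, (pq⁵)²¹ = pq³, (pq⁵)²² = q⁸, (pq⁵)²³ = pq¹³, (pq⁵)²⁴ = q, (pq⁵)²⁵ = pq⁶, (pq⁵)²⁶ = q¹¹, (pq⁵)²⁷ = pq¹⁶, (pq⁵)²⁸ = q⁴, (pq⁵)²⁹ = pq⁹, (pq⁵)³⁰ = q¹⁴, (pq⁵)³¹ = pq², (pq⁵)³² = q⁷, (pq⁵)³³ = pq¹², (pq⁵)³⁴ = e.
The smallest positive k with (pq⁵)ᵏ = e is 34.

Answer: 34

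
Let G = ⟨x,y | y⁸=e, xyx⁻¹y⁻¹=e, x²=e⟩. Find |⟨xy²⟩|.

|⟨xy²⟩| equals the order of xy². Compute successive powers until reaching e:
  (xy²)¹ = xy², (xy²)² = y⁴, (xy²)³ = xy⁶, (xy²)⁴ = e.
The smallest positive k with (xy²)ᵏ = e is 4, so |⟨xy²⟩| = 4.

Answer: 4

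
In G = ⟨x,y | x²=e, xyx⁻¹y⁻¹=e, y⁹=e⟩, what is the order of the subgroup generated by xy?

|⟨xy⟩| equals the order of xy. Compute successive powers until reaching e:
  (xy)¹ = xy, (xy)² = y², (xy)³ = xy³, (xy)⁴ = y⁴, (xy)⁵ = xy⁵, (xy)⁶ = y⁶, (xy)⁷ = xy⁷, (xy)⁸ = y⁸, (xy)⁹ = x, (xy)¹⁰ = y, (xy)¹¹ = xy², (xy)¹² = y³, (xy)¹³ = xy⁴, (xy)¹⁴ = y⁵, (xy)¹⁵ = xy⁶, (xy)¹⁶ = y⁷, (xy)¹⁷ = xy⁸, (xy)¹⁸ = e.
The smallest positive k with (xy)ᵏ = e is 18, so |⟨xy⟩| = 18.

Answer: 18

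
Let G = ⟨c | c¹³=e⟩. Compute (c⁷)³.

Compute successive powers of (c⁷), reducing at each step:
  (c⁷)²: (c⁷) · c⁷ = c
  (c⁷)³: c · c⁷ = c⁸

Answer: c⁸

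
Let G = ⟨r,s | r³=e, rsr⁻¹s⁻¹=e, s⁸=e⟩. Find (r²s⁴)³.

Compute successive powers of (r²s⁴), reducing at each step:
  (r²s⁴)²: (r²s⁴) · r² = rs⁴;   (rs⁴) · s⁴ = r
  (r²s⁴)³: r · r² = e;   e · s⁴ = s⁴

Answer: s⁴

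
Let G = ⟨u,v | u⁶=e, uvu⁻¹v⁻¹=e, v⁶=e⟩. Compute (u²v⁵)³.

Compute successive powers of (u²v⁵), reducing at each step:
  (u²v⁵)²: (u²v⁵) · u² = u⁴v⁵;   (u⁴v⁵) · v⁵ = u⁴v⁴
  (u²v⁵)³: (u⁴v⁴) · u² = v⁴;   (v⁴) · v⁵ = v³

Answer: v³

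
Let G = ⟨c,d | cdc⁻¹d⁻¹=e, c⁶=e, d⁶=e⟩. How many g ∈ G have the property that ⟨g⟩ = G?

⟨g⟩ = G would require ord(g) = |G| = 36, but the maximum element order in G is 6 < 36. So G is not cyclic and no single element generates it: the count is 0.

Answer: 0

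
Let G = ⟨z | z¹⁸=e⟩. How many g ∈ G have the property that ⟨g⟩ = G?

G is cyclic of order 18. An element generates G iff its order is 18, and a cyclic group of order 18 has exactly φ(18) = 6 such elements.

Answer: 6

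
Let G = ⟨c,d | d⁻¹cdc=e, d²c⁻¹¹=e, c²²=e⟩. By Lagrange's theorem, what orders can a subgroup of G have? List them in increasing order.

|G| = 44 = 2² · 11. By Lagrange's theorem the order of any subgroup divides 44; the divisors of 44 are 1, 2, 4, 11, 22, 44.

Answer: 1, 2, 4, 11, 22, 44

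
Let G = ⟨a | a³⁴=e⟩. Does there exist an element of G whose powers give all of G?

|G| = 34. The element a has order 34 (its powers give 34 distinct elements), so ⟨a⟩ = G and G is cyclic.

Answer: Yes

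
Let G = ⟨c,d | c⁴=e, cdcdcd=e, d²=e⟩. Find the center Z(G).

An element z ∈ Z(G) iff z commutes with every generator.
For example e is central: e·c = c = c·e; e·d = d = d·e.
Whereas c ∉ Z(G) since c·d = cd ≠ dc = d·c.
Checking each of the 24 elements this way gives Z(G) = {e}, of order 1.

Answer: {e}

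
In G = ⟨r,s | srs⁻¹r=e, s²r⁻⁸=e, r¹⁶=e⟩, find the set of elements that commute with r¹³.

⟨r¹³⟩ ⊆ C_G(r¹³) since powers of r¹³ commute with r¹³; so |C_G(r¹³)| ≥ |⟨r¹³⟩| = 16.
By orbit–stabilizer, |C_G(r¹³)| = |G| / |conj. class of r¹³| = 32 / 2 = 16.
The 16 elements commuting with r¹³ are {e, r, r², r³, r⁴, r⁵, r⁶, r⁷, r⁸, r⁹, r¹⁰, r¹¹, r¹², r¹³, r¹⁴, r¹⁵}.

Answer: {e, r, r², r³, r⁴, r⁵, r⁶, r⁷, r⁸, r⁹, r¹⁰, r¹¹, r¹², r¹³, r¹⁴, r¹⁵}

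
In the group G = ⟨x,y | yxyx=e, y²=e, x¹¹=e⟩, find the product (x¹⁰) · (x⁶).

Compute (x¹⁰) · (x⁶) by multiplying left to right and reducing via the relations at each step:
  (x¹⁰) · x⁶ = x⁵

Answer: x⁵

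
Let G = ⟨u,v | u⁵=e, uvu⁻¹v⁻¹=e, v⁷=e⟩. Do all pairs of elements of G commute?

Each pair of generators commutes: u·v = uv = v·u. Since the generators pairwise commute, every element of G commutes with every other, so G is abelian.

Answer: Yes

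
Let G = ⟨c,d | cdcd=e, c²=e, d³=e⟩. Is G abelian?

c·d = cd but d·c = cd², so c·d ≠ d·c and G is not abelian.

Answer: No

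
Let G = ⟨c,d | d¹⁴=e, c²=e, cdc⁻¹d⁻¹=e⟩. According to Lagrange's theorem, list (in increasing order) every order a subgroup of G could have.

|G| = 28 = 2² · 7. By Lagrange's theorem the order of any subgroup divides 28; the divisors of 28 are 1, 2, 4, 7, 14, 28.

Answer: 1, 2, 4, 7, 14, 28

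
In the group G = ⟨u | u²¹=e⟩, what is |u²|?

Compute successive powers until reaching e:
  (u²)¹ = u², (u²)² = u⁴, (u²)³ = u⁶, (u²)⁴ = u⁸, (u²)⁵ = u¹⁰, (u²)⁶ = u¹², (u²)⁷ = u¹⁴, (u²)⁸ = u¹⁶, (u²)⁹ = u¹⁸, (u²)¹⁰ = u²⁰, (u²)¹¹ = u, (u²)¹² = u³, (u²)¹³ = u⁵, (u²)¹⁴ = u⁷, (u²)¹⁵ = u⁹, (u²)¹⁶ = u¹¹, (u²)¹⁷ = u¹³, (u²)¹⁸ = u¹⁵, (u²)¹⁹ = u¹⁷, (u²)²⁰ = u¹⁹, (u²)²¹ = e.
The smallest positive k with (u²)ᵏ = e is 21.

Answer: 21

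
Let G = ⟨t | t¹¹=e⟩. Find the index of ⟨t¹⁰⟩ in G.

First find ord(t¹⁰) by computing successive powers:
  (t¹⁰)¹ = t¹⁰, (t¹⁰)² = t⁹, (t¹⁰)³ = t⁸, (t¹⁰)⁴ = t⁷, (t¹⁰)⁵ = t⁶, (t¹⁰)⁶ = t⁵, (t¹⁰)⁷ = t⁴, (t¹⁰)⁸ = t³, (t¹⁰)⁹ = t², (t¹⁰)¹⁰ = t, (t¹⁰)¹¹ = e.
So |⟨t¹⁰⟩| = ord(t¹⁰) = 11. With |G| = 11, by Lagrange [G : ⟨t¹⁰⟩] = 11/11 = 1.

Answer: 1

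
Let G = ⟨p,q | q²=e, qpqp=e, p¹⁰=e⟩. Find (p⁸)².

Compute successive powers of (p⁸), reducing at each step:
  (p⁸)²: (p⁸) · p⁸ = p⁶

Answer: p⁶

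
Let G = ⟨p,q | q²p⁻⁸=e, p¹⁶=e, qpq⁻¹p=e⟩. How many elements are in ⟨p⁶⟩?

|⟨p⁶⟩| equals the order of p⁶. Compute successive powers until reaching e:
  (p⁶)¹ = p⁶, (p⁶)² = p¹², (p⁶)³ = p², (p⁶)⁴ = p⁸, (p⁶)⁵ = p¹⁴, (p⁶)⁶ = p⁴, (p⁶)⁷ = p¹⁰, (p⁶)⁸ = e.
The smallest positive k with (p⁶)ᵏ = e is 8, so |⟨p⁶⟩| = 8.

Answer: 8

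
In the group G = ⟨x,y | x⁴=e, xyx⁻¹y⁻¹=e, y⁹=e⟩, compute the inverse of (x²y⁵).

The order of (x²y⁵) is 18 (smallest k with (x²y⁵)ᵏ = e), so (x²y⁵)⁻¹ = (x²y⁵)¹⁷ = x²y⁴.
Check: (x²y⁵) · (x²y⁴) → (x²y⁵) · x² = y⁵;   (y⁵) · y⁴ = e, giving e as required.

Answer: x²y⁴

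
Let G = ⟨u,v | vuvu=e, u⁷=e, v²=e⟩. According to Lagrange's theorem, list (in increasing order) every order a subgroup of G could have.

|G| = 14 = 2 · 7. By Lagrange's theorem the order of any subgroup divides 14; the divisors of 14 are 1, 2, 7, 14.

Answer: 1, 2, 7, 14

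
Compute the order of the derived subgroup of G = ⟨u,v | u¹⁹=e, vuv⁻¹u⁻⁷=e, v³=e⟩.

G' = [G, G] is generated by all commutators. The generator-pair commutators are: [u, v] = u¹³.
The subgroup they normally generate is {e, u, u², u³, u⁴, u⁵, u⁶, u⁷, u⁸, u⁹, u¹⁰, u¹¹, u¹², u¹³, u¹⁴, u¹⁵, u¹⁶, u¹⁷, u¹⁸}, of order 19.
Check: |G/G'| = 57/19 = 3 is the order of the abelianisation.

Answer: 19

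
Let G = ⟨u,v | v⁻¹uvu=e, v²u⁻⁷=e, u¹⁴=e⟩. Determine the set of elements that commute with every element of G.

An element z ∈ Z(G) iff z commutes with every generator.
For example u⁷ is central: (u⁷)·u = u⁸ = u·(u⁷); (u⁷)·v = v⁻¹ = v·(u⁷).
Whereas u ∉ Z(G) since u·v = uv ≠ u⁶v⁻¹ = v·u.
Checking each of the 28 elements this way gives Z(G) = {e, u⁷}, of order 2.

Answer: {e, u⁷}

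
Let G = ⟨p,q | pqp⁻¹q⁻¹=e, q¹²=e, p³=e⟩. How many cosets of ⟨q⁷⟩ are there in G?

First find ord(q⁷) by computing successive powers:
  (q⁷)¹ = q⁷, (q⁷)² = q², (q⁷)³ = q⁹, (q⁷)⁴ = q⁴, (q⁷)⁵ = q¹¹, (q⁷)⁶ = q⁶, (q⁷)⁷ = q, (q⁷)⁸ = q⁸, (q⁷)⁹ = q³, (q⁷)¹⁰ = q¹⁰, (q⁷)¹¹ = q⁵, (q⁷)¹² = e.
So |⟨q⁷⟩| = ord(q⁷) = 12. With |G| = 36, by Lagrange [G : ⟨q⁷⟩] = 36/12 = 3.

Answer: 3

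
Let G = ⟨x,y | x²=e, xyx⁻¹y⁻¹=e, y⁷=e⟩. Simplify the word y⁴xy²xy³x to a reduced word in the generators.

Multiply left to right, reducing at each step:
  (y⁴) · x = xy⁴
  (xy⁴) · y² = xy⁶
  (xy⁶) · x = y⁶
  (y⁶) · y³ = y²
  (y²) · x = xy²

Answer: xy²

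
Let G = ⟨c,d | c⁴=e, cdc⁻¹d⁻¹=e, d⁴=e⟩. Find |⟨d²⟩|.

|⟨d²⟩| equals the order of d². Compute successive powers until reaching e:
  (d²)¹ = d², (d²)² = e.
The smallest positive k with (d²)ᵏ = e is 2, so |⟨d²⟩| = 2.

Answer: 2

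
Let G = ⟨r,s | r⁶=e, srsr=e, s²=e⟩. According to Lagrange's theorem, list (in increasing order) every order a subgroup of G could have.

|G| = 12 = 2² · 3. By Lagrange's theorem the order of any subgroup divides 12; the divisors of 12 are 1, 2, 3, 4, 6, 12.

Answer: 1, 2, 3, 4, 6, 12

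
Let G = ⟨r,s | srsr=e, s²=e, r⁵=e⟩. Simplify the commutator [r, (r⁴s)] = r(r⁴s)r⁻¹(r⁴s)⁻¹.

[r, (r⁴s)] = r·(r⁴s)·r⁻¹·(r⁴s)⁻¹.
  r · (r⁴s) = s
  s · (r⁴) = rs
  (rs) · (r⁴s) = r²

Answer: r²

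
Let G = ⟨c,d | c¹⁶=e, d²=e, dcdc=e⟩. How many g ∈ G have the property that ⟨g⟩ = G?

⟨g⟩ = G would require ord(g) = |G| = 32, but the maximum element order in G is 16 < 32. So G is not cyclic and no single element generates it: the count is 0.

Answer: 0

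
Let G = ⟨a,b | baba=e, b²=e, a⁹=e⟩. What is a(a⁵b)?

Compute a · (a⁵b) by multiplying left to right and reducing via the relations at each step:
  a · a⁵ = a⁶
  (a⁶) · b = a⁶b

Answer: a⁶b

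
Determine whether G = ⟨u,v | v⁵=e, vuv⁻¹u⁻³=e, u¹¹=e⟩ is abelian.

u·v = uv but v·u = u³v, so u·v ≠ v·u and G is not abelian.

Answer: No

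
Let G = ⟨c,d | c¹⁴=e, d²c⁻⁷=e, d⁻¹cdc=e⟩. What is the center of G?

An element z ∈ Z(G) iff z commutes with every generator.
For example c⁷ is central: (c⁷)·c = c⁸ = c·(c⁷); (c⁷)·d = d⁻¹ = d·(c⁷).
Whereas c ∉ Z(G) since c·d = cd ≠ c⁶d⁻¹ = d·c.
Checking each of the 28 elements this way gives Z(G) = {e, c⁷}, of order 2.

Answer: {e, c⁷}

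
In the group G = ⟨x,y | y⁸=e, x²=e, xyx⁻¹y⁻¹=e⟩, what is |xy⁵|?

Compute successive powers until reaching e:
  (xy⁵)¹ = xy⁵, (xy⁵)² = y², (xy⁵)³ = xy⁷, (xy⁵)⁴ = y⁴, (xy⁵)⁵ = xy, (xy⁵)⁶ = y⁶, (xy⁵)⁷ = xy³, (xy⁵)⁸ = e.
The smallest positive k with (xy⁵)ᵏ = e is 8.

Answer: 8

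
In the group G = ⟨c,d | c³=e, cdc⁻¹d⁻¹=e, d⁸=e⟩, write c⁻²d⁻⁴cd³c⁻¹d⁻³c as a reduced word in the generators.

Multiply left to right, reducing at each step:
  c · d⁻⁴ = cd⁴
  (cd⁴) · c = c²d⁴
  (c²d⁴) · d³ = c²d⁷
  (c²d⁷) · c⁻¹ = cd⁷
  (cd⁷) · d⁻³ = cd⁴
  (cd⁴) · c = c²d⁴

Answer: c²d⁴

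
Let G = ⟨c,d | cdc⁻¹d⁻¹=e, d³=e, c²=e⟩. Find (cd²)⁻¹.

The order of (cd²) is 6 (smallest k with (cd²)ᵏ = e), so (cd²)⁻¹ = (cd²)⁵ = cd.
Check: (cd²) · (cd) → (cd²) · c = d²;   (d²) · d = e, giving e as required.

Answer: cd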